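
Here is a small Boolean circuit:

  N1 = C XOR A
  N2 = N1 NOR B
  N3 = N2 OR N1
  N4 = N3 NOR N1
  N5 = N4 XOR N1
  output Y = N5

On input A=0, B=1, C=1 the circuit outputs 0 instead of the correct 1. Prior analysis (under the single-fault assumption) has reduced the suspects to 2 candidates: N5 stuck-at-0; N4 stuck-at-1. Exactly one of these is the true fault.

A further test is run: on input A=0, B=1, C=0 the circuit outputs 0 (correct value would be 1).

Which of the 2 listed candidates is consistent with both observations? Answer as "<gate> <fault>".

Evaluate each candidate on input A=0, B=1, C=0:
  N5 stuck-at-0: N1=0, N2=0, N3=0, N4=1, N5=0 [stuck-at-0] → 0 — matches
  N4 stuck-at-1: N1=0, N2=0, N3=0, N4=1 [stuck-at-1], N5=1 → 1 — eliminated
Only N5 stuck-at-0 reproduces the observed 0.

N5 stuck-at-0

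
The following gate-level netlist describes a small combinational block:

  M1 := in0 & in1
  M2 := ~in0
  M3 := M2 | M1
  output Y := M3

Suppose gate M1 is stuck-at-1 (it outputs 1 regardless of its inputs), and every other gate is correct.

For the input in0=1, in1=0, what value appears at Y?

1

Propagate with M1 forced: M1=1 [stuck-at-1], M2=0, M3=1.
So Y = 1. (Without the fault it would be 0.)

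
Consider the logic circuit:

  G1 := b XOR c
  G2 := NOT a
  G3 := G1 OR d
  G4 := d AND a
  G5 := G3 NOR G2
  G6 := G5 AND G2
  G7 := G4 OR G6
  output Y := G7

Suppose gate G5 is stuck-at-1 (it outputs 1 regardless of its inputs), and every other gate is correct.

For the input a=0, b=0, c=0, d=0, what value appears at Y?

Propagate with G5 forced: G1=0, G2=1, G3=0, G4=0, G5=1 [stuck-at-1], G6=1, G7=1.
So Y = 1. (Without the fault it would be 0.)

1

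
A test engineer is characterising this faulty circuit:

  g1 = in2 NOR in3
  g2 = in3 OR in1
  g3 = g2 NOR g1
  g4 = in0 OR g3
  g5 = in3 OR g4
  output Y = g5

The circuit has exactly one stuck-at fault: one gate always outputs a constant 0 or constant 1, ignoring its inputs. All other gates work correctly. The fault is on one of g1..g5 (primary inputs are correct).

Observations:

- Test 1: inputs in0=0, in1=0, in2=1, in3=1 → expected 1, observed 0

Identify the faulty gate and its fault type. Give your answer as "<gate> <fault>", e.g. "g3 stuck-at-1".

g5 stuck-at-0

Fault-free values for test 1 (in0=0, in1=0, in2=1, in3=1): g1=0, g2=1, g3=0, g4=0, g5=1, giving Y=1. Observed 0.
Test 1: faults giving observed 0 are {g5 stuck-at-0}.
Only g5 stuck-at-0 is consistent with every test.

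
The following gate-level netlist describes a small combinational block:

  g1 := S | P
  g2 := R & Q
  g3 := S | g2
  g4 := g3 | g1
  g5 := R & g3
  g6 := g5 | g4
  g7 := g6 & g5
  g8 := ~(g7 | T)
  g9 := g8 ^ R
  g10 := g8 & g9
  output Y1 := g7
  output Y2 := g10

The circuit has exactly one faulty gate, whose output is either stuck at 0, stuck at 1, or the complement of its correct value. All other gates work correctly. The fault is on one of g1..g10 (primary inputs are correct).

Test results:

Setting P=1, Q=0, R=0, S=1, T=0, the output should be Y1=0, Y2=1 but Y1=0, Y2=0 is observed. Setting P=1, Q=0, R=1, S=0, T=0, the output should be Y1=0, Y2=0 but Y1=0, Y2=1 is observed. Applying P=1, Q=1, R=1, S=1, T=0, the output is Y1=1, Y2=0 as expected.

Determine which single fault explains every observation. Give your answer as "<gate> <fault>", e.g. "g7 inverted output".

g9 inverted output

Fault-free values for test 1 (P=1, Q=0, R=0, S=1, T=0): g1=1, g2=0, g3=1, g4=1, g5=0, g6=1, g7=0, g8=1, g9=1, g10=1, giving Y1=0, Y2=1. Observed Y1=0, Y2=0.
Test 1: faults giving observed Y1=0, Y2=0 are {g8 stuck-at-0, g8 inverted output, g9 stuck-at-0, g9 inverted output, g10 stuck-at-0, g10 inverted output}.
Test 2 (P=1, Q=0, R=1, S=0, T=0): fault-free g1=1, g2=0, g3=0, g4=1, g5=0, g6=1, g7=0, g8=1, g9=0, g10=0 → Y1=0, Y2=0; observed Y1=0, Y2=1. Eliminates g8 stuck-at-0, g8 inverted output, g9 stuck-at-0, g10 stuck-at-0.
Test 3 (P=1, Q=1, R=1, S=1, T=0): fault-free g1=1, g2=1, g3=1, g4=1, g5=1, g6=1, g7=1, g8=0, g9=1, g10=0 → Y1=1, Y2=0; observed Y1=1, Y2=0. Eliminates g10 inverted output.
Only g9 inverted output is consistent with every test.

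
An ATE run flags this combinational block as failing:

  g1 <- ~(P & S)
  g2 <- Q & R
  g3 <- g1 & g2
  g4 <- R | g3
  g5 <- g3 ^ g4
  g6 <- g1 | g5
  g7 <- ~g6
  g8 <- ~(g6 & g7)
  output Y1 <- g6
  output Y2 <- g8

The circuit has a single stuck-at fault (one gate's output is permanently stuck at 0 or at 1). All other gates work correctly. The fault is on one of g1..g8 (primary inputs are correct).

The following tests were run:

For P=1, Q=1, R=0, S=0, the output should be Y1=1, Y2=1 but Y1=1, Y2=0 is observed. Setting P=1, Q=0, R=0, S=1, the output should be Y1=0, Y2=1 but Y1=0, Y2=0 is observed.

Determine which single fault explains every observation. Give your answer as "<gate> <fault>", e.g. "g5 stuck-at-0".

Fault-free values for test 1 (P=1, Q=1, R=0, S=0): g1=1, g2=0, g3=0, g4=0, g5=0, g6=1, g7=0, g8=1, giving Y1=1, Y2=1. Observed Y1=1, Y2=0.
Test 1: faults giving observed Y1=1, Y2=0 are {g7 stuck-at-1, g8 stuck-at-0}.
Test 2 (P=1, Q=0, R=0, S=1): fault-free g1=0, g2=0, g3=0, g4=0, g5=0, g6=0, g7=1, g8=1 → Y1=0, Y2=1; observed Y1=0, Y2=0. Eliminates g7 stuck-at-1.
Only g8 stuck-at-0 is consistent with every test.

g8 stuck-at-0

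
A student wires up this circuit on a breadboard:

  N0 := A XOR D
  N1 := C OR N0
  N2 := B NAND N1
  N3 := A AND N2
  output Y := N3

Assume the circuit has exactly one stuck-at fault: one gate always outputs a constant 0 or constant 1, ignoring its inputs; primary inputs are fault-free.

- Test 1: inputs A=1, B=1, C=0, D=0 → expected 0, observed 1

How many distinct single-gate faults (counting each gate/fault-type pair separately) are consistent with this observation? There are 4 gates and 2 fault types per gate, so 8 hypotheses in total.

Fault-free: N0=1, N1=1, N2=0, N3=0 → 0. Observed 1.
  N0 stuck-at-0: output 1 ✓
  N0 stuck-at-1: output 0 ✗
  N1 stuck-at-0: output 1 ✓
  N1 stuck-at-1: output 0 ✗
  N2 stuck-at-0: output 0 ✗
  N2 stuck-at-1: output 1 ✓
  N3 stuck-at-0: output 0 ✗
  N3 stuck-at-1: output 1 ✓
Consistent faults: {N0 stuck-at-0, N1 stuck-at-0, N2 stuck-at-1, N3 stuck-at-1} — 4 in all.

4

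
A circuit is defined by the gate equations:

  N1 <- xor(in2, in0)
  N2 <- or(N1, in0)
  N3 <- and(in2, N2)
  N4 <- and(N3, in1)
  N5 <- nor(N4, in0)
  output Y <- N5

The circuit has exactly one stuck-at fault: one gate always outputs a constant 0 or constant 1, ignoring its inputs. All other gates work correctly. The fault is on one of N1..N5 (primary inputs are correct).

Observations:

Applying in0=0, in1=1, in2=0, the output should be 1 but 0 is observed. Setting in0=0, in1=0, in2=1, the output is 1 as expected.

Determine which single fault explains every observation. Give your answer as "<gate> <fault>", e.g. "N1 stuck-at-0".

N3 stuck-at-1

Fault-free values for test 1 (in0=0, in1=1, in2=0): N1=0, N2=0, N3=0, N4=0, N5=1, giving Y=1. Observed 0.
Test 1: faults giving observed 0 are {N3 stuck-at-1, N4 stuck-at-1, N5 stuck-at-0}.
Test 2 (in0=0, in1=0, in2=1): fault-free N1=1, N2=1, N3=1, N4=0, N5=1 → 1; observed 1. Eliminates N4 stuck-at-1, N5 stuck-at-0.
Only N3 stuck-at-1 is consistent with every test.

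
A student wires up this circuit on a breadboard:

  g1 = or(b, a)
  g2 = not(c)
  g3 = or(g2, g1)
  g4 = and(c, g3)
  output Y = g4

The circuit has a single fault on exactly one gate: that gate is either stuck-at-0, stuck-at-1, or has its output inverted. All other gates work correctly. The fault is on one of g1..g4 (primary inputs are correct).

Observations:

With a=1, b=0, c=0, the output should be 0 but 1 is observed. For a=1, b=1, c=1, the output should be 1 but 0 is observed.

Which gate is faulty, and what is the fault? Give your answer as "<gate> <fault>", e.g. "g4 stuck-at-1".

g4 inverted output

Fault-free values for test 1 (a=1, b=0, c=0): g1=1, g2=1, g3=1, g4=0, giving Y=0. Observed 1.
Test 1: faults giving observed 1 are {g4 stuck-at-1, g4 inverted output}.
Test 2 (a=1, b=1, c=1): fault-free g1=1, g2=0, g3=1, g4=1 → 1; observed 0. Eliminates g4 stuck-at-1.
Only g4 inverted output is consistent with every test.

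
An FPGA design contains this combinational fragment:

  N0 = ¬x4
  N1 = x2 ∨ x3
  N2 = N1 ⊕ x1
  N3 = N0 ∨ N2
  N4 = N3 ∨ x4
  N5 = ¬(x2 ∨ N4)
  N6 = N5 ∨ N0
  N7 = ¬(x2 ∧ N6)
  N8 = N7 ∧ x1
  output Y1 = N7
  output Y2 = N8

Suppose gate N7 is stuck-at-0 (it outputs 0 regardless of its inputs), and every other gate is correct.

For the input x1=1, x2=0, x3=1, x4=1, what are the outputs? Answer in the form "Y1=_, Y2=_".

Y1=0, Y2=0

Propagate with N7 forced: N0=0, N1=1, N2=0, N3=0, N4=1, N5=0, N6=0, N7=0 [stuck-at-0], N8=0.
So the outputs are Y1=0, Y2=0. (Without the fault they would be Y1=1, Y2=1.)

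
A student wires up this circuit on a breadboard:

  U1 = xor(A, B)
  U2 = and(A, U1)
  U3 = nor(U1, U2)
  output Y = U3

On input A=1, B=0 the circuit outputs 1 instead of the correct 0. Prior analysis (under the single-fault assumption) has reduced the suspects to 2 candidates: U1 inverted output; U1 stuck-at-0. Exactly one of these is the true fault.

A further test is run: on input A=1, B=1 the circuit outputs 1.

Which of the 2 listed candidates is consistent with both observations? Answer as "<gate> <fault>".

Evaluate each candidate on input A=1, B=1:
  U1 inverted output: U1=1 [inverted output], U2=1, U3=0 → 0 — eliminated
  U1 stuck-at-0: U1=0 [stuck-at-0], U2=0, U3=1 → 1 — matches
Only U1 stuck-at-0 reproduces the observed 1.

U1 stuck-at-0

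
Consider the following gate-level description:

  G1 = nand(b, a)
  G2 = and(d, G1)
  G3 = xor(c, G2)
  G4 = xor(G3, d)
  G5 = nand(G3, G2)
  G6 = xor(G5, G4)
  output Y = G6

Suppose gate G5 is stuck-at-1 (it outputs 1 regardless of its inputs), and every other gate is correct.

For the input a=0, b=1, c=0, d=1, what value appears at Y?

Propagate with G5 forced: G1=1, G2=1, G3=1, G4=0, G5=1 [stuck-at-1], G6=1.
So Y = 1. (Without the fault it would be 0.)

1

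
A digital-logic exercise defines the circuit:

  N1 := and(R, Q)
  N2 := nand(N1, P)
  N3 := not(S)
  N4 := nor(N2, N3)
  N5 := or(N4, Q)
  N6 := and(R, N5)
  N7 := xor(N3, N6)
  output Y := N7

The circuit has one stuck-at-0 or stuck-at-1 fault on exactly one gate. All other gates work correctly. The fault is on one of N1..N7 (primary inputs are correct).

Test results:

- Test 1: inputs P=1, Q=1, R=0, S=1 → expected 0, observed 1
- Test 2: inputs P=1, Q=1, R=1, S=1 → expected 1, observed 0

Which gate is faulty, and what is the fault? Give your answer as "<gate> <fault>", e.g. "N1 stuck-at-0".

N3 stuck-at-1

Fault-free values for test 1 (P=1, Q=1, R=0, S=1): N1=0, N2=1, N3=0, N4=0, N5=1, N6=0, N7=0, giving Y=0. Observed 1.
Test 1: faults giving observed 1 are {N3 stuck-at-1, N6 stuck-at-1, N7 stuck-at-1}.
Test 2 (P=1, Q=1, R=1, S=1): fault-free N1=1, N2=0, N3=0, N4=1, N5=1, N6=1, N7=1 → 1; observed 0. Eliminates N6 stuck-at-1, N7 stuck-at-1.
Only N3 stuck-at-1 is consistent with every test.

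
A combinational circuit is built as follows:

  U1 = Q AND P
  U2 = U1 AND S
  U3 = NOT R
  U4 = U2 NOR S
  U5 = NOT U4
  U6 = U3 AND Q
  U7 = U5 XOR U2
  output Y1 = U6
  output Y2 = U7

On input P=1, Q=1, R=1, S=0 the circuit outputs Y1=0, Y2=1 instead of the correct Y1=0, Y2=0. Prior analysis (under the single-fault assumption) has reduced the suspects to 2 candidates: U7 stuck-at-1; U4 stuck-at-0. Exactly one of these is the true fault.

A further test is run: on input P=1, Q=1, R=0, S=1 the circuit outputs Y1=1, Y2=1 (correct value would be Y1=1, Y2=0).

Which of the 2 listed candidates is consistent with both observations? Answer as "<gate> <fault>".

U7 stuck-at-1

Evaluate each candidate on input P=1, Q=1, R=0, S=1:
  U7 stuck-at-1: U1=1, U2=1, U3=1, U4=0, U5=1, U6=1, U7=1 [stuck-at-1] → Y1=1, Y2=1 — matches
  U4 stuck-at-0: U1=1, U2=1, U3=1, U4=0 [stuck-at-0], U5=1, U6=1, U7=0 → Y1=1, Y2=0 — eliminated
Only U7 stuck-at-1 reproduces the observed Y1=1, Y2=1.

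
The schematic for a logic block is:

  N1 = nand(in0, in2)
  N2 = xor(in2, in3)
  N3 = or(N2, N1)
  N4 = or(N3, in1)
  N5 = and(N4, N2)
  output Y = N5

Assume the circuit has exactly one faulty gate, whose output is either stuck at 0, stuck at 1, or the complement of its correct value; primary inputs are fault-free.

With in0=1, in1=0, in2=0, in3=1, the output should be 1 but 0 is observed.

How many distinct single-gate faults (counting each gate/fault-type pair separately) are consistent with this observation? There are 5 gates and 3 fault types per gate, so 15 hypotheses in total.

8

Fault-free: N1=1, N2=1, N3=1, N4=1, N5=1 → 1. Observed 0.
  N1: none of the 3 fault types match ✗
  N2: stuck-at-0, inverted output ✓; others ✗
  N3: stuck-at-0, inverted output ✓; others ✗
  N4: stuck-at-0, inverted output ✓; others ✗
  N5: stuck-at-0, inverted output ✓; others ✗
Consistent faults: {N2 stuck-at-0, N2 inverted output, N3 stuck-at-0, N3 inverted output, N4 stuck-at-0, N4 inverted output, N5 stuck-at-0, N5 inverted output} — 8 in all.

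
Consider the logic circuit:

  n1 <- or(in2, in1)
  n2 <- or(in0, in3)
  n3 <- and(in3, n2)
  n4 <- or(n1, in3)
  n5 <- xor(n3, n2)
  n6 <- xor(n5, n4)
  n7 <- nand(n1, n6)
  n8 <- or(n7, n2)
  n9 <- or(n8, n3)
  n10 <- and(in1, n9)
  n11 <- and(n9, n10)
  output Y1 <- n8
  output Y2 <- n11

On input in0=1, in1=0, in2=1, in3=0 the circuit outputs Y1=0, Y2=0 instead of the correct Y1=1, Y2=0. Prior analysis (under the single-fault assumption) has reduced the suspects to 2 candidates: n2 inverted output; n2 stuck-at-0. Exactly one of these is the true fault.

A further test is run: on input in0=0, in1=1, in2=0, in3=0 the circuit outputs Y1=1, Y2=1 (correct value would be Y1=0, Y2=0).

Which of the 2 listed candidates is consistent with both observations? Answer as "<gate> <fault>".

n2 inverted output

Evaluate each candidate on input in0=0, in1=1, in2=0, in3=0:
  n2 inverted output: n1=1, n2=1 [inverted output], n3=0, n4=1, n5=1, n6=0, n7=1, n8=1, n9=1, n10=1, n11=1 → Y1=1, Y2=1 — matches
  n2 stuck-at-0: n1=1, n2=0 [stuck-at-0], n3=0, n4=1, n5=0, n6=1, n7=0, n8=0, n9=0, n10=0, n11=0 → Y1=0, Y2=0 — eliminated
Only n2 inverted output reproduces the observed Y1=1, Y2=1.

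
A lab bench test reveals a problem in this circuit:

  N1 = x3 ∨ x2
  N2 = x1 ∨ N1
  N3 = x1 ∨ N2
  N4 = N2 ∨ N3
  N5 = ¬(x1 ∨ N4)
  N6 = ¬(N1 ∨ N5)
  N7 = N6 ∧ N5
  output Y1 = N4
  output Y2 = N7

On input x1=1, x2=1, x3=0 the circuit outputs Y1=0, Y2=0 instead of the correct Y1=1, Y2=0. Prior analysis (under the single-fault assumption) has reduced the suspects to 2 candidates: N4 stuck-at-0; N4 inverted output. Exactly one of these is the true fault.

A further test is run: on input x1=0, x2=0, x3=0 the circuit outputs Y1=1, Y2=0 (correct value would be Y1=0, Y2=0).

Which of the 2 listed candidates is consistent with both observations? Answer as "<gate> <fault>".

N4 inverted output

Evaluate each candidate on input x1=0, x2=0, x3=0:
  N4 stuck-at-0: N1=0, N2=0, N3=0, N4=0 [stuck-at-0], N5=1, N6=0, N7=0 → Y1=0, Y2=0 — eliminated
  N4 inverted output: N1=0, N2=0, N3=0, N4=1 [inverted output], N5=0, N6=1, N7=0 → Y1=1, Y2=0 — matches
Only N4 inverted output reproduces the observed Y1=1, Y2=0.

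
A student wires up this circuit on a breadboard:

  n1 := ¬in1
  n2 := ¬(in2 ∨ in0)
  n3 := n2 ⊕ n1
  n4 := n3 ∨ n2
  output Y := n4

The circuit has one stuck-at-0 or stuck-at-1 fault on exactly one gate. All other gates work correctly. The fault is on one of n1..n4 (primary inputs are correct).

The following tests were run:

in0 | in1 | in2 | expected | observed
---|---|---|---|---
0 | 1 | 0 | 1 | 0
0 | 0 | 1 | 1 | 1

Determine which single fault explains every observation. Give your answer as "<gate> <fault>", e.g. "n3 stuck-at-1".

n2 stuck-at-0

Fault-free values for test 1 (in0=0, in1=1, in2=0): n1=0, n2=1, n3=1, n4=1, giving Y=1. Observed 0.
Test 1: faults giving observed 0 are {n2 stuck-at-0, n4 stuck-at-0}.
Test 2 (in0=0, in1=0, in2=1): fault-free n1=1, n2=0, n3=1, n4=1 → 1; observed 1. Eliminates n4 stuck-at-0.
Only n2 stuck-at-0 is consistent with every test.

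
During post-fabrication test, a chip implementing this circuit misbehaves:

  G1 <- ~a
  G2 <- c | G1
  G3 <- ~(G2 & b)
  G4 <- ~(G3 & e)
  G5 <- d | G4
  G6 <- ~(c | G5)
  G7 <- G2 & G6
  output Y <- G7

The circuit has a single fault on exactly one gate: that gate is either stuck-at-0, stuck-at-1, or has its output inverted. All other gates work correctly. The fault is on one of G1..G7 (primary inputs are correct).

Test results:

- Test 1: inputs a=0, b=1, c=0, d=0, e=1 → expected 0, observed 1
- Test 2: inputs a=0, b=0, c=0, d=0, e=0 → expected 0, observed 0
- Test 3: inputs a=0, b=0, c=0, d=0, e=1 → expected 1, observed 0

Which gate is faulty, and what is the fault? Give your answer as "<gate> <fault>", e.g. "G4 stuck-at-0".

G3 inverted output

Fault-free values for test 1 (a=0, b=1, c=0, d=0, e=1): G1=1, G2=1, G3=0, G4=1, G5=1, G6=0, G7=0, giving Y=0. Observed 1.
Test 1: faults giving observed 1 are {G3 stuck-at-1, G3 inverted output, G4 stuck-at-0, G4 inverted output, G5 stuck-at-0, G5 inverted output, G6 stuck-at-1, G6 inverted output, G7 stuck-at-1, G7 inverted output}.
Test 2 (a=0, b=0, c=0, d=0, e=0): fault-free G1=1, G2=1, G3=1, G4=1, G5=1, G6=0, G7=0 → 0; observed 0. Eliminates G4 stuck-at-0, G4 inverted output, G5 stuck-at-0, G5 inverted output, G6 stuck-at-1, G6 inverted output, G7 stuck-at-1, G7 inverted output.
Test 3 (a=0, b=0, c=0, d=0, e=1): fault-free G1=1, G2=1, G3=1, G4=0, G5=0, G6=1, G7=1 → 1; observed 0. Eliminates G3 stuck-at-1.
Only G3 inverted output is consistent with every test.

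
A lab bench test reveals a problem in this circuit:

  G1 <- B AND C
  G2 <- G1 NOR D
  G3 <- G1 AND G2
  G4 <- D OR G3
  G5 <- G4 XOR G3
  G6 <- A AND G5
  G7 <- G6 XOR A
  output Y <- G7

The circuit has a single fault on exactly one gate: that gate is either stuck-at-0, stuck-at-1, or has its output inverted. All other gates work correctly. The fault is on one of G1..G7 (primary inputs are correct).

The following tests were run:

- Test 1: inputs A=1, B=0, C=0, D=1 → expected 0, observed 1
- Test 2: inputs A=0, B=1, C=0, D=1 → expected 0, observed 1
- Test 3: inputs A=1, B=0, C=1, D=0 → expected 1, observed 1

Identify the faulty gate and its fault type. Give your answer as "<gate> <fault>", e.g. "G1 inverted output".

Fault-free values for test 1 (A=1, B=0, C=0, D=1): G1=0, G2=0, G3=0, G4=1, G5=1, G6=1, G7=0, giving Y=0. Observed 1.
Test 1: faults giving observed 1 are {G3 stuck-at-1, G3 inverted output, G4 stuck-at-0, G4 inverted output, G5 stuck-at-0, G5 inverted output, G6 stuck-at-0, G6 inverted output, G7 stuck-at-1, G7 inverted output}.
Test 2 (A=0, B=1, C=0, D=1): fault-free G1=0, G2=0, G3=0, G4=1, G5=1, G6=0, G7=0 → 0; observed 1. Eliminates G3 stuck-at-1, G3 inverted output, G4 stuck-at-0, G4 inverted output, G5 stuck-at-0, G5 inverted output, G6 stuck-at-0.
Test 3 (A=1, B=0, C=1, D=0): fault-free G1=0, G2=1, G3=0, G4=0, G5=0, G6=0, G7=1 → 1; observed 1. Eliminates G6 inverted output, G7 inverted output.
Only G7 stuck-at-1 is consistent with every test.

G7 stuck-at-1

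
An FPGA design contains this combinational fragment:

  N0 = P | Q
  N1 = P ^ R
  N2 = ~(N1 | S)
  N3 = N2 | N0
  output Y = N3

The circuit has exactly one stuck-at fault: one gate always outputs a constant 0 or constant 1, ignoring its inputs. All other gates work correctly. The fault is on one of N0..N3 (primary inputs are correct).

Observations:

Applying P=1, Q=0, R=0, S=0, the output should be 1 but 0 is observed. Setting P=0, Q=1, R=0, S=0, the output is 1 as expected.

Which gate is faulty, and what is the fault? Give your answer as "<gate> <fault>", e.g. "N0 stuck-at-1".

N0 stuck-at-0

Fault-free values for test 1 (P=1, Q=0, R=0, S=0): N0=1, N1=1, N2=0, N3=1, giving Y=1. Observed 0.
Test 1: faults giving observed 0 are {N0 stuck-at-0, N3 stuck-at-0}.
Test 2 (P=0, Q=1, R=0, S=0): fault-free N0=1, N1=0, N2=1, N3=1 → 1; observed 1. Eliminates N3 stuck-at-0.
Only N0 stuck-at-0 is consistent with every test.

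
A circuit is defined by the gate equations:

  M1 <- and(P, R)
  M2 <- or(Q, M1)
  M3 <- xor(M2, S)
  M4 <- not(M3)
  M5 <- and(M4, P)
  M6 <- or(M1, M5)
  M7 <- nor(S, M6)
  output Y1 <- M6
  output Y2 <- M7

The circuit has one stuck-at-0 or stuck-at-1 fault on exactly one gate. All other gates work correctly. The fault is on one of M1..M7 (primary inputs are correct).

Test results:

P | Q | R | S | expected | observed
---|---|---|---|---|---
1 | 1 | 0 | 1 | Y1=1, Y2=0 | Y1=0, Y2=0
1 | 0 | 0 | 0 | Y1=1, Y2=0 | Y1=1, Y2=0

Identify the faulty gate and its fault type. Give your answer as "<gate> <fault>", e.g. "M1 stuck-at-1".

Fault-free values for test 1 (P=1, Q=1, R=0, S=1): M1=0, M2=1, M3=0, M4=1, M5=1, M6=1, M7=0, giving Y1=1, Y2=0. Observed Y1=0, Y2=0.
Test 1: faults giving observed Y1=0, Y2=0 are {M2 stuck-at-0, M3 stuck-at-1, M4 stuck-at-0, M5 stuck-at-0, M6 stuck-at-0}.
Test 2 (P=1, Q=0, R=0, S=0): fault-free M1=0, M2=0, M3=0, M4=1, M5=1, M6=1, M7=0 → Y1=1, Y2=0; observed Y1=1, Y2=0. Eliminates M3 stuck-at-1, M4 stuck-at-0, M5 stuck-at-0, M6 stuck-at-0.
Only M2 stuck-at-0 is consistent with every test.

M2 stuck-at-0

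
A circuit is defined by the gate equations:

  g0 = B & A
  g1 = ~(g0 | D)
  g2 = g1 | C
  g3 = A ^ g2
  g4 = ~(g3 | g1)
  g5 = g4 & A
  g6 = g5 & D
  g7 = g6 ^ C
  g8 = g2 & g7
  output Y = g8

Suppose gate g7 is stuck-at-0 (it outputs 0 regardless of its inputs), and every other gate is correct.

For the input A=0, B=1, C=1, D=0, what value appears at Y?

0

Propagate with g7 forced: g0=0, g1=1, g2=1, g3=1, g4=0, g5=0, g6=0, g7=0 [stuck-at-0], g8=0.
So Y = 0. (Without the fault it would be 1.)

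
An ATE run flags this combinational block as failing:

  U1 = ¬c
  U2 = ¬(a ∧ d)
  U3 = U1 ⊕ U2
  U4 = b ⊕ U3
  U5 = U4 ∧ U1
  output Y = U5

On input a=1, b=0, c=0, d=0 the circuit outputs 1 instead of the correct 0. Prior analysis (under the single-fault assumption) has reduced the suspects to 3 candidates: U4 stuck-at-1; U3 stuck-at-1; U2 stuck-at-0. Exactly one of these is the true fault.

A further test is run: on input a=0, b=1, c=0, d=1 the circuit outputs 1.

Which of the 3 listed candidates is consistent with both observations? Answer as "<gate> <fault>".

U4 stuck-at-1

Evaluate each candidate on input a=0, b=1, c=0, d=1:
  U4 stuck-at-1: U1=1, U2=1, U3=0, U4=1 [stuck-at-1], U5=1 → 1 — matches
  U3 stuck-at-1: U1=1, U2=1, U3=1 [stuck-at-1], U4=0, U5=0 → 0 — eliminated
  U2 stuck-at-0: U1=1, U2=0 [stuck-at-0], U3=1, U4=0, U5=0 → 0 — eliminated
Only U4 stuck-at-1 reproduces the observed 1.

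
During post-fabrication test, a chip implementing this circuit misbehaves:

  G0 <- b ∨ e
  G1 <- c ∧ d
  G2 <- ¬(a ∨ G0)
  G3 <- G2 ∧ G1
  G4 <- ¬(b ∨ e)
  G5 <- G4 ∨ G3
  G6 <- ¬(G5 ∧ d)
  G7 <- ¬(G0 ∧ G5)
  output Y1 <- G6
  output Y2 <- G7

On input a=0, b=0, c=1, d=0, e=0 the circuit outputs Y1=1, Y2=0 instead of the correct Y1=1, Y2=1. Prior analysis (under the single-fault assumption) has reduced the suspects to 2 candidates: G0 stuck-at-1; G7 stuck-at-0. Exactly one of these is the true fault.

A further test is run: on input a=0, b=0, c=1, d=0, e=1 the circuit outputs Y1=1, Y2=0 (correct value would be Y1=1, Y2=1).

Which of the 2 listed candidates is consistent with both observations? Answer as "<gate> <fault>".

Evaluate each candidate on input a=0, b=0, c=1, d=0, e=1:
  G0 stuck-at-1: G0=1 [stuck-at-1], G1=0, G2=0, G3=0, G4=0, G5=0, G6=1, G7=1 → Y1=1, Y2=1 — eliminated
  G7 stuck-at-0: G0=1, G1=0, G2=0, G3=0, G4=0, G5=0, G6=1, G7=0 [stuck-at-0] → Y1=1, Y2=0 — matches
Only G7 stuck-at-0 reproduces the observed Y1=1, Y2=0.

G7 stuck-at-0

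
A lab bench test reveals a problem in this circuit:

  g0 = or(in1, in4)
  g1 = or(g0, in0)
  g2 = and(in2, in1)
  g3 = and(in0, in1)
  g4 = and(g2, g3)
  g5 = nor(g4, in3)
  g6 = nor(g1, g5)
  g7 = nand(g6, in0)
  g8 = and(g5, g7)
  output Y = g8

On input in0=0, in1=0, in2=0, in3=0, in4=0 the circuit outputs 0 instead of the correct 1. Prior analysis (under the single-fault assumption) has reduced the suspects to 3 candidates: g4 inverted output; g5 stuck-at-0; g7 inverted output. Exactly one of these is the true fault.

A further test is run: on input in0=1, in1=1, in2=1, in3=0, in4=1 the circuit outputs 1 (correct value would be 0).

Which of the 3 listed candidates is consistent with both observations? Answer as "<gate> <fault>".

g4 inverted output

Evaluate each candidate on input in0=1, in1=1, in2=1, in3=0, in4=1:
  g4 inverted output: g0=1, g1=1, g2=1, g3=1, g4=0 [inverted output], g5=1, g6=0, g7=1, g8=1 → 1 — matches
  g5 stuck-at-0: g0=1, g1=1, g2=1, g3=1, g4=1, g5=0 [stuck-at-0], g6=0, g7=1, g8=0 → 0 — eliminated
  g7 inverted output: g0=1, g1=1, g2=1, g3=1, g4=1, g5=0, g6=0, g7=0 [inverted output], g8=0 → 0 — eliminated
Only g4 inverted output reproduces the observed 1.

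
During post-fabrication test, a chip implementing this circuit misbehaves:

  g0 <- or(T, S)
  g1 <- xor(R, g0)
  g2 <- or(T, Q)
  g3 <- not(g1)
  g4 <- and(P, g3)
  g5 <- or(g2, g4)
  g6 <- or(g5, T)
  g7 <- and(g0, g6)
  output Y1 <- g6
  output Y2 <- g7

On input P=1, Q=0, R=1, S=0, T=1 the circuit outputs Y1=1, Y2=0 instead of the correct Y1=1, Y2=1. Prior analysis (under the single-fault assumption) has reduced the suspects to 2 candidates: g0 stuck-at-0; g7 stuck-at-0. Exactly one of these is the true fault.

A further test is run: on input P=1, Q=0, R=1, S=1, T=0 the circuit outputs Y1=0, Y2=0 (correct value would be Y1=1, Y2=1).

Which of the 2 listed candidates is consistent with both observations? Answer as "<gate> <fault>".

g0 stuck-at-0

Evaluate each candidate on input P=1, Q=0, R=1, S=1, T=0:
  g0 stuck-at-0: g0=0 [stuck-at-0], g1=1, g2=0, g3=0, g4=0, g5=0, g6=0, g7=0 → Y1=0, Y2=0 — matches
  g7 stuck-at-0: g0=1, g1=0, g2=0, g3=1, g4=1, g5=1, g6=1, g7=0 [stuck-at-0] → Y1=1, Y2=0 — eliminated
Only g0 stuck-at-0 reproduces the observed Y1=0, Y2=0.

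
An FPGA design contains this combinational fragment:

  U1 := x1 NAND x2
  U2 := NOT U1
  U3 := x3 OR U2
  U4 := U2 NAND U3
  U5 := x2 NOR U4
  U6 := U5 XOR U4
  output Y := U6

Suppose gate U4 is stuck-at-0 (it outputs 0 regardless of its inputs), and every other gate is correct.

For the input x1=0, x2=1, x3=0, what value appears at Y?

0

Propagate with U4 forced: U1=1, U2=0, U3=0, U4=0 [stuck-at-0], U5=0, U6=0.
So Y = 0. (Without the fault it would be 1.)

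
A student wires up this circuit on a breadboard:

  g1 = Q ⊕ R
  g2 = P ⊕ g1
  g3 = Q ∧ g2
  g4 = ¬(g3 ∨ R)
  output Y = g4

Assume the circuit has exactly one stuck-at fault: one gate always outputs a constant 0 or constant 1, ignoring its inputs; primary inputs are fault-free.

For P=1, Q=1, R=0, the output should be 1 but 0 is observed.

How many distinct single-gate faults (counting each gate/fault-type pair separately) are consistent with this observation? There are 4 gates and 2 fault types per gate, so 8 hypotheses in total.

Fault-free: g1=1, g2=0, g3=0, g4=1 → 1. Observed 0.
  g1 stuck-at-0: output 0 ✓
  g1 stuck-at-1: output 1 ✗
  g2 stuck-at-0: output 1 ✗
  g2 stuck-at-1: output 0 ✓
  g3 stuck-at-0: output 1 ✗
  g3 stuck-at-1: output 0 ✓
  g4 stuck-at-0: output 0 ✓
  g4 stuck-at-1: output 1 ✗
Consistent faults: {g1 stuck-at-0, g2 stuck-at-1, g3 stuck-at-1, g4 stuck-at-0} — 4 in all.

4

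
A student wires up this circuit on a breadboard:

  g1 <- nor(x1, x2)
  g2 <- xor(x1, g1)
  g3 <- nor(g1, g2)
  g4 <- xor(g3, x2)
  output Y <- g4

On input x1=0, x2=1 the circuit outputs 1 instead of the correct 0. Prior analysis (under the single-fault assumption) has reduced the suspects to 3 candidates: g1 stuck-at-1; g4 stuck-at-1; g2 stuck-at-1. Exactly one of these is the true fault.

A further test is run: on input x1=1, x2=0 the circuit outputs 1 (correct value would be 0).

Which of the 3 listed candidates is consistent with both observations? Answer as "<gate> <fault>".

g4 stuck-at-1

Evaluate each candidate on input x1=1, x2=0:
  g1 stuck-at-1: g1=1 [stuck-at-1], g2=0, g3=0, g4=0 → 0 — eliminated
  g4 stuck-at-1: g1=0, g2=1, g3=0, g4=1 [stuck-at-1] → 1 — matches
  g2 stuck-at-1: g1=0, g2=1 [stuck-at-1], g3=0, g4=0 → 0 — eliminated
Only g4 stuck-at-1 reproduces the observed 1.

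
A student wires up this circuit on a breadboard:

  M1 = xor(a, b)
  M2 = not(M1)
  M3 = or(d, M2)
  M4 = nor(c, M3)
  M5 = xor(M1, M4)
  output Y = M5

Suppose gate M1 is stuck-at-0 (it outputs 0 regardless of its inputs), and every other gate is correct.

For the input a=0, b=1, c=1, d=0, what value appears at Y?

0

Propagate with M1 forced: M1=0 [stuck-at-0], M2=1, M3=1, M4=0, M5=0.
So Y = 0. (Without the fault it would be 1.)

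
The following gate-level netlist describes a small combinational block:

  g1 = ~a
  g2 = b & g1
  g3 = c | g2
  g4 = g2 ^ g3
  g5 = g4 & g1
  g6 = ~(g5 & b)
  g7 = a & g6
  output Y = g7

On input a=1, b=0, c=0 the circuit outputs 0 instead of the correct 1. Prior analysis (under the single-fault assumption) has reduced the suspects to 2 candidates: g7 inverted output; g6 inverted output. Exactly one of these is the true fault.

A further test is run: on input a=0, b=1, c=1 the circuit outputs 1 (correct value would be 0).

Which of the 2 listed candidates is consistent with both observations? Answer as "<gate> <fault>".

Evaluate each candidate on input a=0, b=1, c=1:
  g7 inverted output: g1=1, g2=1, g3=1, g4=0, g5=0, g6=1, g7=1 [inverted output] → 1 — matches
  g6 inverted output: g1=1, g2=1, g3=1, g4=0, g5=0, g6=0 [inverted output], g7=0 → 0 — eliminated
Only g7 inverted output reproduces the observed 1.

g7 inverted output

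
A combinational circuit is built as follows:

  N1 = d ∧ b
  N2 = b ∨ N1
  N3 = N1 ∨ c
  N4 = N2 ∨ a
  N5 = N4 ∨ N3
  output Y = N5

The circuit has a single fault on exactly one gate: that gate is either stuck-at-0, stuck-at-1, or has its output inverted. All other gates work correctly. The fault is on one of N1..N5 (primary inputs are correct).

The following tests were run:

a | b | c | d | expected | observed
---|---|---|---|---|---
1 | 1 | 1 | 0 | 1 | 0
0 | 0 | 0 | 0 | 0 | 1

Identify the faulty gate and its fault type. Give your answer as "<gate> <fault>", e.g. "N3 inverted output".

N5 inverted output

Fault-free values for test 1 (a=1, b=1, c=1, d=0): N1=0, N2=1, N3=1, N4=1, N5=1, giving Y=1. Observed 0.
Test 1: faults giving observed 0 are {N5 stuck-at-0, N5 inverted output}.
Test 2 (a=0, b=0, c=0, d=0): fault-free N1=0, N2=0, N3=0, N4=0, N5=0 → 0; observed 1. Eliminates N5 stuck-at-0.
Only N5 inverted output is consistent with every test.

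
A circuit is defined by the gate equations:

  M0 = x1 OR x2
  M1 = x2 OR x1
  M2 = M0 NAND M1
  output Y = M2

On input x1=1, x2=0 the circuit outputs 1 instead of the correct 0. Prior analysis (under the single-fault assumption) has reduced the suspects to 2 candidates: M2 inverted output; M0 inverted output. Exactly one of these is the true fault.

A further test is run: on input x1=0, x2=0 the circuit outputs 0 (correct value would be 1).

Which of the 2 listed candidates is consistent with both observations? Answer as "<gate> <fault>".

Evaluate each candidate on input x1=0, x2=0:
  M2 inverted output: M0=0, M1=0, M2=0 [inverted output] → 0 — matches
  M0 inverted output: M0=1 [inverted output], M1=0, M2=1 → 1 — eliminated
Only M2 inverted output reproduces the observed 0.

M2 inverted output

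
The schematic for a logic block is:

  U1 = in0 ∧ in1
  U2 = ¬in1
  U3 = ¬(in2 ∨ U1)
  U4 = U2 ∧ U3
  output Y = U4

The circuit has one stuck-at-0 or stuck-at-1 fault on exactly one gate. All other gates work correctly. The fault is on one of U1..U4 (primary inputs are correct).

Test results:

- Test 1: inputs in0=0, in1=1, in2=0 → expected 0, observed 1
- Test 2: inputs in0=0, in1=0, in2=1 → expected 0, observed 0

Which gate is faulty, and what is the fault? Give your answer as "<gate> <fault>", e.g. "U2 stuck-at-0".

U2 stuck-at-1

Fault-free values for test 1 (in0=0, in1=1, in2=0): U1=0, U2=0, U3=1, U4=0, giving Y=0. Observed 1.
Test 1: faults giving observed 1 are {U2 stuck-at-1, U4 stuck-at-1}.
Test 2 (in0=0, in1=0, in2=1): fault-free U1=0, U2=1, U3=0, U4=0 → 0; observed 0. Eliminates U4 stuck-at-1.
Only U2 stuck-at-1 is consistent with every test.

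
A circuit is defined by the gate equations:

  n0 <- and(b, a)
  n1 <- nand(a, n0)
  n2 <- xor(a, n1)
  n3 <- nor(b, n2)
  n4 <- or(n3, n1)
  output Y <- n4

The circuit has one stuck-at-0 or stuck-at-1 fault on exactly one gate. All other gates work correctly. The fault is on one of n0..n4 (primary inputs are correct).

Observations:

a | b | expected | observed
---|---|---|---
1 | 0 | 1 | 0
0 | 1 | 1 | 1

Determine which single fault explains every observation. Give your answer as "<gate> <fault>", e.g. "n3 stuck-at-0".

n0 stuck-at-1

Fault-free values for test 1 (a=1, b=0): n0=0, n1=1, n2=0, n3=1, n4=1, giving Y=1. Observed 0.
Test 1: faults giving observed 0 are {n0 stuck-at-1, n1 stuck-at-0, n4 stuck-at-0}.
Test 2 (a=0, b=1): fault-free n0=0, n1=1, n2=1, n3=0, n4=1 → 1; observed 1. Eliminates n1 stuck-at-0, n4 stuck-at-0.
Only n0 stuck-at-1 is consistent with every test.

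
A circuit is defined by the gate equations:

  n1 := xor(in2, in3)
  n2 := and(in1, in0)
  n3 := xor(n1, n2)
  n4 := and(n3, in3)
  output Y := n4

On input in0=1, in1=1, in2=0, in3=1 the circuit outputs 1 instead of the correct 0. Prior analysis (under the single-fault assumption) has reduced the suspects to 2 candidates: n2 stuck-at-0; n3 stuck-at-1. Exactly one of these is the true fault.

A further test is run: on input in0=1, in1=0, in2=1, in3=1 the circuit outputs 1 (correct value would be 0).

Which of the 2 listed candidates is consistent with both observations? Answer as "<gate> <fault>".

Evaluate each candidate on input in0=1, in1=0, in2=1, in3=1:
  n2 stuck-at-0: n1=0, n2=0 [stuck-at-0], n3=0, n4=0 → 0 — eliminated
  n3 stuck-at-1: n1=0, n2=0, n3=1 [stuck-at-1], n4=1 → 1 — matches
Only n3 stuck-at-1 reproduces the observed 1.

n3 stuck-at-1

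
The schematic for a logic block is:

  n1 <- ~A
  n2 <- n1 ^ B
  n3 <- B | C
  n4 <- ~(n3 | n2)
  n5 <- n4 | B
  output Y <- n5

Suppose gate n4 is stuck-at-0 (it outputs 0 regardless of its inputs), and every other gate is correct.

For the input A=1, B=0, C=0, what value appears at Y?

0

Propagate with n4 forced: n1=0, n2=0, n3=0, n4=0 [stuck-at-0], n5=0.
So Y = 0. (Without the fault it would be 1.)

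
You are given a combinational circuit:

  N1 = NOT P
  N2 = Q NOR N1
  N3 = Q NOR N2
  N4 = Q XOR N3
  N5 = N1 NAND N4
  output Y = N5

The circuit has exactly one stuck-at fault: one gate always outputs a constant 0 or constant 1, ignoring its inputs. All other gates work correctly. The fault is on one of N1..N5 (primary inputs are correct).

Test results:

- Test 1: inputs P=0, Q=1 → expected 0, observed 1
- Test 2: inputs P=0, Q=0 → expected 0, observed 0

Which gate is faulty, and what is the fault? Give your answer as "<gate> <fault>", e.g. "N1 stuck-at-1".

N3 stuck-at-1

Fault-free values for test 1 (P=0, Q=1): N1=1, N2=0, N3=0, N4=1, N5=0, giving Y=0. Observed 1.
Test 1: faults giving observed 1 are {N1 stuck-at-0, N3 stuck-at-1, N4 stuck-at-0, N5 stuck-at-1}.
Test 2 (P=0, Q=0): fault-free N1=1, N2=0, N3=1, N4=1, N5=0 → 0; observed 0. Eliminates N1 stuck-at-0, N4 stuck-at-0, N5 stuck-at-1.
Only N3 stuck-at-1 is consistent with every test.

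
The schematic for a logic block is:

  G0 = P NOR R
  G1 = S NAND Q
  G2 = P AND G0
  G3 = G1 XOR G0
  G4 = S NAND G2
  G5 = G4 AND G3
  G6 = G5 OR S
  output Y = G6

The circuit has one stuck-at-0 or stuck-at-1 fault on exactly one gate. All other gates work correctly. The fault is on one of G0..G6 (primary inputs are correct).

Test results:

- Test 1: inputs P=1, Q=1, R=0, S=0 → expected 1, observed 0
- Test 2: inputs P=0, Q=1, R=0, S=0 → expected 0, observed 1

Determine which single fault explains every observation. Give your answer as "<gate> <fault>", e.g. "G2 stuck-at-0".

G1 stuck-at-0

Fault-free values for test 1 (P=1, Q=1, R=0, S=0): G0=0, G1=1, G2=0, G3=1, G4=1, G5=1, G6=1, giving Y=1. Observed 0.
Test 1: faults giving observed 0 are {G0 stuck-at-1, G1 stuck-at-0, G3 stuck-at-0, G4 stuck-at-0, G5 stuck-at-0, G6 stuck-at-0}.
Test 2 (P=0, Q=1, R=0, S=0): fault-free G0=1, G1=1, G2=0, G3=0, G4=1, G5=0, G6=0 → 0; observed 1. Eliminates G0 stuck-at-1, G3 stuck-at-0, G4 stuck-at-0, G5 stuck-at-0, G6 stuck-at-0.
Only G1 stuck-at-0 is consistent with every test.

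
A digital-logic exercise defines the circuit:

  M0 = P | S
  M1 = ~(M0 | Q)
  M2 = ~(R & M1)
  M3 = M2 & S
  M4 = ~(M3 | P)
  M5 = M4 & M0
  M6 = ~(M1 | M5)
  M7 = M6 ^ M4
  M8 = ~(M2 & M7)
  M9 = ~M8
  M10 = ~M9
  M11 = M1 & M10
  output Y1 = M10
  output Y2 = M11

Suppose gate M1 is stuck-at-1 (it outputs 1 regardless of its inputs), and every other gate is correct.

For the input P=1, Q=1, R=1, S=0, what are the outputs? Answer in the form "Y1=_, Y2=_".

Y1=1, Y2=1

Propagate with M1 forced: M0=1, M1=1 [stuck-at-1], M2=0, M3=0, M4=0, M5=0, M6=0, M7=0, M8=1, M9=0, M10=1, M11=1.
So the outputs are Y1=1, Y2=1. (Without the fault they would be Y1=0, Y2=0.)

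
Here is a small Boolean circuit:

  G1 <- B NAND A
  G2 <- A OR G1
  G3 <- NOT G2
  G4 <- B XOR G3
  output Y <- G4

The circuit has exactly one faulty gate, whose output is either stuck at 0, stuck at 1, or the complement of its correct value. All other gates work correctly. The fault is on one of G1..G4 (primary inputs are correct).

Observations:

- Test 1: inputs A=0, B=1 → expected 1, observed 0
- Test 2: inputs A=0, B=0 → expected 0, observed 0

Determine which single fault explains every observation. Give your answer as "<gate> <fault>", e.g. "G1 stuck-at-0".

Fault-free values for test 1 (A=0, B=1): G1=1, G2=1, G3=0, G4=1, giving Y=1. Observed 0.
Test 1: faults giving observed 0 are {G1 stuck-at-0, G1 inverted output, G2 stuck-at-0, G2 inverted output, G3 stuck-at-1, G3 inverted output, G4 stuck-at-0, G4 inverted output}.
Test 2 (A=0, B=0): fault-free G1=1, G2=1, G3=0, G4=0 → 0; observed 0. Eliminates G1 stuck-at-0, G1 inverted output, G2 stuck-at-0, G2 inverted output, G3 stuck-at-1, G3 inverted output, G4 inverted output.
Only G4 stuck-at-0 is consistent with every test.

G4 stuck-at-0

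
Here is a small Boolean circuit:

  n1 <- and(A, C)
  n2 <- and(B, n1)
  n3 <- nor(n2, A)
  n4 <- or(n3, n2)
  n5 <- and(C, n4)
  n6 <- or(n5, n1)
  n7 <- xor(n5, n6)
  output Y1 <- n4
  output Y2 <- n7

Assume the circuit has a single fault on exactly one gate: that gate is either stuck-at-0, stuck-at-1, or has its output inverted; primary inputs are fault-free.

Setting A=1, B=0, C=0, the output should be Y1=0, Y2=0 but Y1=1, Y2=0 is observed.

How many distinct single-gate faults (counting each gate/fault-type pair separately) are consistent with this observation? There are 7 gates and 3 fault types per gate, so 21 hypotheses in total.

Fault-free: n1=0, n2=0, n3=0, n4=0, n5=0, n6=0, n7=0 → Y1=0, Y2=0. Observed Y1=1, Y2=0.
  n1: none of the 3 fault types match ✗
  n2: stuck-at-1, inverted output ✓; others ✗
  n3: stuck-at-1, inverted output ✓; others ✗
  n4: stuck-at-1, inverted output ✓; others ✗
  n5: none of the 3 fault types match ✗
  n6: none of the 3 fault types match ✗
  n7: none of the 3 fault types match ✗
Consistent faults: {n2 stuck-at-1, n2 inverted output, n3 stuck-at-1, n3 inverted output, n4 stuck-at-1, n4 inverted output} — 6 in all.

6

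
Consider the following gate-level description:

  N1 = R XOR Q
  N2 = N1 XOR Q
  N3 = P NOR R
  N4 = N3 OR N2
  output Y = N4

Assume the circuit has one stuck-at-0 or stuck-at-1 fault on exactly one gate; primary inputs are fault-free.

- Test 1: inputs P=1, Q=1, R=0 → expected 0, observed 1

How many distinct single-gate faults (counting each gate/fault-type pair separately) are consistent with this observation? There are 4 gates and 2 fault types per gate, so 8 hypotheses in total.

4

Fault-free: N1=1, N2=0, N3=0, N4=0 → 0. Observed 1.
  N1 stuck-at-0: output 1 ✓
  N1 stuck-at-1: output 0 ✗
  N2 stuck-at-0: output 0 ✗
  N2 stuck-at-1: output 1 ✓
  N3 stuck-at-0: output 0 ✗
  N3 stuck-at-1: output 1 ✓
  N4 stuck-at-0: output 0 ✗
  N4 stuck-at-1: output 1 ✓
Consistent faults: {N1 stuck-at-0, N2 stuck-at-1, N3 stuck-at-1, N4 stuck-at-1} — 4 in all.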